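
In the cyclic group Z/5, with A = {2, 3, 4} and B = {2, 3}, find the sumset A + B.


Work in Z/5Z: reduce every sum a + b modulo 5.
Enumerate all 6 pairs:
a = 2: 2+2=4, 2+3=0
a = 3: 3+2=0, 3+3=1
a = 4: 4+2=1, 4+3=2
Distinct residues collected: {0, 1, 2, 4}
|A + B| = 4 (out of 5 total residues).

A + B = {0, 1, 2, 4}


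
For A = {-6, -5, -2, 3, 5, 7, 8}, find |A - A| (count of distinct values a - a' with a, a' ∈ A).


A - A = {a - a' : a, a' ∈ A}; |A| = 7.
Bounds: 2|A|-1 ≤ |A - A| ≤ |A|² - |A| + 1, i.e. 13 ≤ |A - A| ≤ 43.
Note: 0 ∈ A - A always (from a - a). The set is symmetric: if d ∈ A - A then -d ∈ A - A.
Enumerate nonzero differences d = a - a' with a > a' (then include -d):
Positive differences: {1, 2, 3, 4, 5, 7, 8, 9, 10, 11, 12, 13, 14}
Full difference set: {0} ∪ (positive diffs) ∪ (negative diffs).
|A - A| = 1 + 2·13 = 27 (matches direct enumeration: 27).

|A - A| = 27


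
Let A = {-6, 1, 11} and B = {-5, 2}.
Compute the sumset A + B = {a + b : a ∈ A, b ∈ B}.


A + B = {a + b : a ∈ A, b ∈ B}.
Enumerate all |A|·|B| = 3·2 = 6 pairs (a, b) and collect distinct sums.
a = -6: -6+-5=-11, -6+2=-4
a = 1: 1+-5=-4, 1+2=3
a = 11: 11+-5=6, 11+2=13
Collecting distinct sums: A + B = {-11, -4, 3, 6, 13}
|A + B| = 5

A + B = {-11, -4, 3, 6, 13}


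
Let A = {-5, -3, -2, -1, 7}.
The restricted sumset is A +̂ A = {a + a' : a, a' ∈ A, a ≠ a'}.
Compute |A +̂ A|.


Restricted sumset: A +̂ A = {a + a' : a ∈ A, a' ∈ A, a ≠ a'}.
Equivalently, take A + A and drop any sum 2a that is achievable ONLY as a + a for a ∈ A (i.e. sums representable only with equal summands).
Enumerate pairs (a, a') with a < a' (symmetric, so each unordered pair gives one sum; this covers all a ≠ a'):
  -5 + -3 = -8
  -5 + -2 = -7
  -5 + -1 = -6
  -5 + 7 = 2
  -3 + -2 = -5
  -3 + -1 = -4
  -3 + 7 = 4
  -2 + -1 = -3
  -2 + 7 = 5
  -1 + 7 = 6
Collected distinct sums: {-8, -7, -6, -5, -4, -3, 2, 4, 5, 6}
|A +̂ A| = 10
(Reference bound: |A +̂ A| ≥ 2|A| - 3 for |A| ≥ 2, with |A| = 5 giving ≥ 7.)

|A +̂ A| = 10


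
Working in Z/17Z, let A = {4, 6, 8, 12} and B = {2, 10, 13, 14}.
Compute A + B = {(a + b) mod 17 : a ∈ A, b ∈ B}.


Work in Z/17Z: reduce every sum a + b modulo 17.
Enumerate all 16 pairs:
a = 4: 4+2=6, 4+10=14, 4+13=0, 4+14=1
a = 6: 6+2=8, 6+10=16, 6+13=2, 6+14=3
a = 8: 8+2=10, 8+10=1, 8+13=4, 8+14=5
a = 12: 12+2=14, 12+10=5, 12+13=8, 12+14=9
Distinct residues collected: {0, 1, 2, 3, 4, 5, 6, 8, 9, 10, 14, 16}
|A + B| = 12 (out of 17 total residues).

A + B = {0, 1, 2, 3, 4, 5, 6, 8, 9, 10, 14, 16}


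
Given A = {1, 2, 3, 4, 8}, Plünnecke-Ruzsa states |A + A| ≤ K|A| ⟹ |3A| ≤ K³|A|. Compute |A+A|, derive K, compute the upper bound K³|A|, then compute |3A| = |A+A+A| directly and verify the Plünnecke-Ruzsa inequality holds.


|A| = 5.
Step 1: Compute A + A by enumerating all 25 pairs.
A + A = {2, 3, 4, 5, 6, 7, 8, 9, 10, 11, 12, 16}, so |A + A| = 12.
Step 2: Doubling constant K = |A + A|/|A| = 12/5 = 12/5 ≈ 2.4000.
Step 3: Plünnecke-Ruzsa gives |3A| ≤ K³·|A| = (2.4000)³ · 5 ≈ 69.1200.
Step 4: Compute 3A = A + A + A directly by enumerating all triples (a,b,c) ∈ A³; |3A| = 19.
Step 5: Check 19 ≤ 69.1200? Yes ✓.

K = 12/5, Plünnecke-Ruzsa bound K³|A| ≈ 69.1200, |3A| = 19, inequality holds.


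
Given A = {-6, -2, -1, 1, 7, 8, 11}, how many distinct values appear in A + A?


A + A = {a + a' : a, a' ∈ A}; |A| = 7.
General bounds: 2|A| - 1 ≤ |A + A| ≤ |A|(|A|+1)/2, i.e. 13 ≤ |A + A| ≤ 28.
Lower bound 2|A|-1 is attained iff A is an arithmetic progression.
Enumerate sums a + a' for a ≤ a' (symmetric, so this suffices):
a = -6: -6+-6=-12, -6+-2=-8, -6+-1=-7, -6+1=-5, -6+7=1, -6+8=2, -6+11=5
a = -2: -2+-2=-4, -2+-1=-3, -2+1=-1, -2+7=5, -2+8=6, -2+11=9
a = -1: -1+-1=-2, -1+1=0, -1+7=6, -1+8=7, -1+11=10
a = 1: 1+1=2, 1+7=8, 1+8=9, 1+11=12
a = 7: 7+7=14, 7+8=15, 7+11=18
a = 8: 8+8=16, 8+11=19
a = 11: 11+11=22
Distinct sums: {-12, -8, -7, -5, -4, -3, -2, -1, 0, 1, 2, 5, 6, 7, 8, 9, 10, 12, 14, 15, 16, 18, 19, 22}
|A + A| = 24

|A + A| = 24


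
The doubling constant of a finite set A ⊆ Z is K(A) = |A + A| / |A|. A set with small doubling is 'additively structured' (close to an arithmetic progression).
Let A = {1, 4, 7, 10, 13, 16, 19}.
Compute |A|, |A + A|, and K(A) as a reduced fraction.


|A| = 7.
Compute A + A by enumerating all 49 pairs.
A + A = {2, 5, 8, 11, 14, 17, 20, 23, 26, 29, 32, 35, 38}, so |A + A| = 13.
K = |A + A| / |A| = 13/7 (already in lowest terms) ≈ 1.8571.
Reference: AP of size 7 gives K = 13/7 ≈ 1.8571; a fully generic set of size 7 gives K ≈ 4.0000.

|A| = 7, |A + A| = 13, K = 13/7.


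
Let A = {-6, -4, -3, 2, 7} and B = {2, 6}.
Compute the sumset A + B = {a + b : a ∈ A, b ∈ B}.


A + B = {a + b : a ∈ A, b ∈ B}.
Enumerate all |A|·|B| = 5·2 = 10 pairs (a, b) and collect distinct sums.
a = -6: -6+2=-4, -6+6=0
a = -4: -4+2=-2, -4+6=2
a = -3: -3+2=-1, -3+6=3
a = 2: 2+2=4, 2+6=8
a = 7: 7+2=9, 7+6=13
Collecting distinct sums: A + B = {-4, -2, -1, 0, 2, 3, 4, 8, 9, 13}
|A + B| = 10

A + B = {-4, -2, -1, 0, 2, 3, 4, 8, 9, 13}


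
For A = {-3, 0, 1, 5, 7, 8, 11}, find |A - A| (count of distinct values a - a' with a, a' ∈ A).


A - A = {a - a' : a, a' ∈ A}; |A| = 7.
Bounds: 2|A|-1 ≤ |A - A| ≤ |A|² - |A| + 1, i.e. 13 ≤ |A - A| ≤ 43.
Note: 0 ∈ A - A always (from a - a). The set is symmetric: if d ∈ A - A then -d ∈ A - A.
Enumerate nonzero differences d = a - a' with a > a' (then include -d):
Positive differences: {1, 2, 3, 4, 5, 6, 7, 8, 10, 11, 14}
Full difference set: {0} ∪ (positive diffs) ∪ (negative diffs).
|A - A| = 1 + 2·11 = 23 (matches direct enumeration: 23).

|A - A| = 23


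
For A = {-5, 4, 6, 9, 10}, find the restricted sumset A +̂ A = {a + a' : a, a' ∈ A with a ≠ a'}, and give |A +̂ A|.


Restricted sumset: A +̂ A = {a + a' : a ∈ A, a' ∈ A, a ≠ a'}.
Equivalently, take A + A and drop any sum 2a that is achievable ONLY as a + a for a ∈ A (i.e. sums representable only with equal summands).
Enumerate pairs (a, a') with a < a' (symmetric, so each unordered pair gives one sum; this covers all a ≠ a'):
  -5 + 4 = -1
  -5 + 6 = 1
  -5 + 9 = 4
  -5 + 10 = 5
  4 + 6 = 10
  4 + 9 = 13
  4 + 10 = 14
  6 + 9 = 15
  6 + 10 = 16
  9 + 10 = 19
Collected distinct sums: {-1, 1, 4, 5, 10, 13, 14, 15, 16, 19}
|A +̂ A| = 10
(Reference bound: |A +̂ A| ≥ 2|A| - 3 for |A| ≥ 2, with |A| = 5 giving ≥ 7.)

|A +̂ A| = 10


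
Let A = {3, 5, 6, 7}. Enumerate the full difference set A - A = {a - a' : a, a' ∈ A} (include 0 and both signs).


A - A = {a - a' : a, a' ∈ A}.
Compute a - a' for each ordered pair (a, a'):
a = 3: 3-3=0, 3-5=-2, 3-6=-3, 3-7=-4
a = 5: 5-3=2, 5-5=0, 5-6=-1, 5-7=-2
a = 6: 6-3=3, 6-5=1, 6-6=0, 6-7=-1
a = 7: 7-3=4, 7-5=2, 7-6=1, 7-7=0
Collecting distinct values (and noting 0 appears from a-a):
A - A = {-4, -3, -2, -1, 0, 1, 2, 3, 4}
|A - A| = 9

A - A = {-4, -3, -2, -1, 0, 1, 2, 3, 4}


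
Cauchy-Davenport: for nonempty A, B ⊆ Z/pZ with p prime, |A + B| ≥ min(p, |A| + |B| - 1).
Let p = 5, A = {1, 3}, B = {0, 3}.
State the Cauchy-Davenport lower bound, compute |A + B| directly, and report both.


Cauchy-Davenport: |A + B| ≥ min(p, |A| + |B| - 1) for A, B nonempty in Z/pZ.
|A| = 2, |B| = 2, p = 5.
CD lower bound = min(5, 2 + 2 - 1) = min(5, 3) = 3.
Compute A + B mod 5 directly:
a = 1: 1+0=1, 1+3=4
a = 3: 3+0=3, 3+3=1
A + B = {1, 3, 4}, so |A + B| = 3.
Verify: 3 ≥ 3? Yes ✓.

CD lower bound = 3, actual |A + B| = 3.


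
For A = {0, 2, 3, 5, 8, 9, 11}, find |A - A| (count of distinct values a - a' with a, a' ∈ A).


A - A = {a - a' : a, a' ∈ A}; |A| = 7.
Bounds: 2|A|-1 ≤ |A - A| ≤ |A|² - |A| + 1, i.e. 13 ≤ |A - A| ≤ 43.
Note: 0 ∈ A - A always (from a - a). The set is symmetric: if d ∈ A - A then -d ∈ A - A.
Enumerate nonzero differences d = a - a' with a > a' (then include -d):
Positive differences: {1, 2, 3, 4, 5, 6, 7, 8, 9, 11}
Full difference set: {0} ∪ (positive diffs) ∪ (negative diffs).
|A - A| = 1 + 2·10 = 21 (matches direct enumeration: 21).

|A - A| = 21


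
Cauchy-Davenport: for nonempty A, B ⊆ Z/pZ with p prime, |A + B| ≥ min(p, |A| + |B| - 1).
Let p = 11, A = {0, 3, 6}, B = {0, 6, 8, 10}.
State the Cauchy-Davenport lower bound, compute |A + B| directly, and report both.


Cauchy-Davenport: |A + B| ≥ min(p, |A| + |B| - 1) for A, B nonempty in Z/pZ.
|A| = 3, |B| = 4, p = 11.
CD lower bound = min(11, 3 + 4 - 1) = min(11, 6) = 6.
Compute A + B mod 11 directly:
a = 0: 0+0=0, 0+6=6, 0+8=8, 0+10=10
a = 3: 3+0=3, 3+6=9, 3+8=0, 3+10=2
a = 6: 6+0=6, 6+6=1, 6+8=3, 6+10=5
A + B = {0, 1, 2, 3, 5, 6, 8, 9, 10}, so |A + B| = 9.
Verify: 9 ≥ 6? Yes ✓.

CD lower bound = 6, actual |A + B| = 9.


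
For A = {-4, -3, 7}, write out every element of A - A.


A - A = {a - a' : a, a' ∈ A}.
Compute a - a' for each ordered pair (a, a'):
a = -4: -4--4=0, -4--3=-1, -4-7=-11
a = -3: -3--4=1, -3--3=0, -3-7=-10
a = 7: 7--4=11, 7--3=10, 7-7=0
Collecting distinct values (and noting 0 appears from a-a):
A - A = {-11, -10, -1, 0, 1, 10, 11}
|A - A| = 7

A - A = {-11, -10, -1, 0, 1, 10, 11}


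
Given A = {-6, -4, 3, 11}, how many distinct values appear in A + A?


A + A = {a + a' : a, a' ∈ A}; |A| = 4.
General bounds: 2|A| - 1 ≤ |A + A| ≤ |A|(|A|+1)/2, i.e. 7 ≤ |A + A| ≤ 10.
Lower bound 2|A|-1 is attained iff A is an arithmetic progression.
Enumerate sums a + a' for a ≤ a' (symmetric, so this suffices):
a = -6: -6+-6=-12, -6+-4=-10, -6+3=-3, -6+11=5
a = -4: -4+-4=-8, -4+3=-1, -4+11=7
a = 3: 3+3=6, 3+11=14
a = 11: 11+11=22
Distinct sums: {-12, -10, -8, -3, -1, 5, 6, 7, 14, 22}
|A + A| = 10

|A + A| = 10


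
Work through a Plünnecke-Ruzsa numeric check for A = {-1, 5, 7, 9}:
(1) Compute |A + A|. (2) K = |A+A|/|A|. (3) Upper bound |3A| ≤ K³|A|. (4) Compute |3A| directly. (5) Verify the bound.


|A| = 4.
Step 1: Compute A + A by enumerating all 16 pairs.
A + A = {-2, 4, 6, 8, 10, 12, 14, 16, 18}, so |A + A| = 9.
Step 2: Doubling constant K = |A + A|/|A| = 9/4 = 9/4 ≈ 2.2500.
Step 3: Plünnecke-Ruzsa gives |3A| ≤ K³·|A| = (2.2500)³ · 4 ≈ 45.5625.
Step 4: Compute 3A = A + A + A directly by enumerating all triples (a,b,c) ∈ A³; |3A| = 14.
Step 5: Check 14 ≤ 45.5625? Yes ✓.

K = 9/4, Plünnecke-Ruzsa bound K³|A| ≈ 45.5625, |3A| = 14, inequality holds.


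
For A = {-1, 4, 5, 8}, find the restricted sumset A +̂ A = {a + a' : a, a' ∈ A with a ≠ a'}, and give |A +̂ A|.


Restricted sumset: A +̂ A = {a + a' : a ∈ A, a' ∈ A, a ≠ a'}.
Equivalently, take A + A and drop any sum 2a that is achievable ONLY as a + a for a ∈ A (i.e. sums representable only with equal summands).
Enumerate pairs (a, a') with a < a' (symmetric, so each unordered pair gives one sum; this covers all a ≠ a'):
  -1 + 4 = 3
  -1 + 5 = 4
  -1 + 8 = 7
  4 + 5 = 9
  4 + 8 = 12
  5 + 8 = 13
Collected distinct sums: {3, 4, 7, 9, 12, 13}
|A +̂ A| = 6
(Reference bound: |A +̂ A| ≥ 2|A| - 3 for |A| ≥ 2, with |A| = 4 giving ≥ 5.)

|A +̂ A| = 6


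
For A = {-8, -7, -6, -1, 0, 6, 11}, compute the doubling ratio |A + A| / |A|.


|A| = 7.
Compute A + A by enumerating all 49 pairs.
A + A = {-16, -15, -14, -13, -12, -9, -8, -7, -6, -2, -1, 0, 3, 4, 5, 6, 10, 11, 12, 17, 22}, so |A + A| = 21.
K = |A + A| / |A| = 21/7 = 3/1 ≈ 3.0000.
Reference: AP of size 7 gives K = 13/7 ≈ 1.8571; a fully generic set of size 7 gives K ≈ 4.0000.

|A| = 7, |A + A| = 21, K = 21/7 = 3/1.


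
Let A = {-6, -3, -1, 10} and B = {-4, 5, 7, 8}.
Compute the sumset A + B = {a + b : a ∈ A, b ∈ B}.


A + B = {a + b : a ∈ A, b ∈ B}.
Enumerate all |A|·|B| = 4·4 = 16 pairs (a, b) and collect distinct sums.
a = -6: -6+-4=-10, -6+5=-1, -6+7=1, -6+8=2
a = -3: -3+-4=-7, -3+5=2, -3+7=4, -3+8=5
a = -1: -1+-4=-5, -1+5=4, -1+7=6, -1+8=7
a = 10: 10+-4=6, 10+5=15, 10+7=17, 10+8=18
Collecting distinct sums: A + B = {-10, -7, -5, -1, 1, 2, 4, 5, 6, 7, 15, 17, 18}
|A + B| = 13

A + B = {-10, -7, -5, -1, 1, 2, 4, 5, 6, 7, 15, 17, 18}


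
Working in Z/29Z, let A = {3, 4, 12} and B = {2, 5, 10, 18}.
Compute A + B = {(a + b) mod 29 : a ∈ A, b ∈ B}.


Work in Z/29Z: reduce every sum a + b modulo 29.
Enumerate all 12 pairs:
a = 3: 3+2=5, 3+5=8, 3+10=13, 3+18=21
a = 4: 4+2=6, 4+5=9, 4+10=14, 4+18=22
a = 12: 12+2=14, 12+5=17, 12+10=22, 12+18=1
Distinct residues collected: {1, 5, 6, 8, 9, 13, 14, 17, 21, 22}
|A + B| = 10 (out of 29 total residues).

A + B = {1, 5, 6, 8, 9, 13, 14, 17, 21, 22}


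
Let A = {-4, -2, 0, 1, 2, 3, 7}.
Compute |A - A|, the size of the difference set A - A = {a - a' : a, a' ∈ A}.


A - A = {a - a' : a, a' ∈ A}; |A| = 7.
Bounds: 2|A|-1 ≤ |A - A| ≤ |A|² - |A| + 1, i.e. 13 ≤ |A - A| ≤ 43.
Note: 0 ∈ A - A always (from a - a). The set is symmetric: if d ∈ A - A then -d ∈ A - A.
Enumerate nonzero differences d = a - a' with a > a' (then include -d):
Positive differences: {1, 2, 3, 4, 5, 6, 7, 9, 11}
Full difference set: {0} ∪ (positive diffs) ∪ (negative diffs).
|A - A| = 1 + 2·9 = 19 (matches direct enumeration: 19).

|A - A| = 19


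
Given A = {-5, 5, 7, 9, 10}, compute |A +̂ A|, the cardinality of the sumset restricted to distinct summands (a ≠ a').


Restricted sumset: A +̂ A = {a + a' : a ∈ A, a' ∈ A, a ≠ a'}.
Equivalently, take A + A and drop any sum 2a that is achievable ONLY as a + a for a ∈ A (i.e. sums representable only with equal summands).
Enumerate pairs (a, a') with a < a' (symmetric, so each unordered pair gives one sum; this covers all a ≠ a'):
  -5 + 5 = 0
  -5 + 7 = 2
  -5 + 9 = 4
  -5 + 10 = 5
  5 + 7 = 12
  5 + 9 = 14
  5 + 10 = 15
  7 + 9 = 16
  7 + 10 = 17
  9 + 10 = 19
Collected distinct sums: {0, 2, 4, 5, 12, 14, 15, 16, 17, 19}
|A +̂ A| = 10
(Reference bound: |A +̂ A| ≥ 2|A| - 3 for |A| ≥ 2, with |A| = 5 giving ≥ 7.)

|A +̂ A| = 10


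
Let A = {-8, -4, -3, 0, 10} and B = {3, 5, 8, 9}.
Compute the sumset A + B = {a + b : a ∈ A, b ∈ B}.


A + B = {a + b : a ∈ A, b ∈ B}.
Enumerate all |A|·|B| = 5·4 = 20 pairs (a, b) and collect distinct sums.
a = -8: -8+3=-5, -8+5=-3, -8+8=0, -8+9=1
a = -4: -4+3=-1, -4+5=1, -4+8=4, -4+9=5
a = -3: -3+3=0, -3+5=2, -3+8=5, -3+9=6
a = 0: 0+3=3, 0+5=5, 0+8=8, 0+9=9
a = 10: 10+3=13, 10+5=15, 10+8=18, 10+9=19
Collecting distinct sums: A + B = {-5, -3, -1, 0, 1, 2, 3, 4, 5, 6, 8, 9, 13, 15, 18, 19}
|A + B| = 16

A + B = {-5, -3, -1, 0, 1, 2, 3, 4, 5, 6, 8, 9, 13, 15, 18, 19}


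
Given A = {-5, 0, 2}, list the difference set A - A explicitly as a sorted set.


A - A = {a - a' : a, a' ∈ A}.
Compute a - a' for each ordered pair (a, a'):
a = -5: -5--5=0, -5-0=-5, -5-2=-7
a = 0: 0--5=5, 0-0=0, 0-2=-2
a = 2: 2--5=7, 2-0=2, 2-2=0
Collecting distinct values (and noting 0 appears from a-a):
A - A = {-7, -5, -2, 0, 2, 5, 7}
|A - A| = 7

A - A = {-7, -5, -2, 0, 2, 5, 7}


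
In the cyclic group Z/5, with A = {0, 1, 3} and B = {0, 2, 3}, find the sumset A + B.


Work in Z/5Z: reduce every sum a + b modulo 5.
Enumerate all 9 pairs:
a = 0: 0+0=0, 0+2=2, 0+3=3
a = 1: 1+0=1, 1+2=3, 1+3=4
a = 3: 3+0=3, 3+2=0, 3+3=1
Distinct residues collected: {0, 1, 2, 3, 4}
|A + B| = 5 (out of 5 total residues).

A + B = {0, 1, 2, 3, 4}


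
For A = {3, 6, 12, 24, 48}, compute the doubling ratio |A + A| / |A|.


|A| = 5.
Compute A + A by enumerating all 25 pairs.
A + A = {6, 9, 12, 15, 18, 24, 27, 30, 36, 48, 51, 54, 60, 72, 96}, so |A + A| = 15.
K = |A + A| / |A| = 15/5 = 3/1 ≈ 3.0000.
Reference: AP of size 5 gives K = 9/5 ≈ 1.8000; a fully generic set of size 5 gives K ≈ 3.0000.

|A| = 5, |A + A| = 15, K = 15/5 = 3/1.


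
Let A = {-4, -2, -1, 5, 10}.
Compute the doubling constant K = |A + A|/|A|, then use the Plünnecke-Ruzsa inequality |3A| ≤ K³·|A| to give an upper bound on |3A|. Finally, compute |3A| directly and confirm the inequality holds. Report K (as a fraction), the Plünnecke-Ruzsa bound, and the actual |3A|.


|A| = 5.
Step 1: Compute A + A by enumerating all 25 pairs.
A + A = {-8, -6, -5, -4, -3, -2, 1, 3, 4, 6, 8, 9, 10, 15, 20}, so |A + A| = 15.
Step 2: Doubling constant K = |A + A|/|A| = 15/5 = 15/5 ≈ 3.0000.
Step 3: Plünnecke-Ruzsa gives |3A| ≤ K³·|A| = (3.0000)³ · 5 ≈ 135.0000.
Step 4: Compute 3A = A + A + A directly by enumerating all triples (a,b,c) ∈ A³; |3A| = 30.
Step 5: Check 30 ≤ 135.0000? Yes ✓.

K = 15/5, Plünnecke-Ruzsa bound K³|A| ≈ 135.0000, |3A| = 30, inequality holds.


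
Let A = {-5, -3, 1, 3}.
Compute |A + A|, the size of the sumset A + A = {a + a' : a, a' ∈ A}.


A + A = {a + a' : a, a' ∈ A}; |A| = 4.
General bounds: 2|A| - 1 ≤ |A + A| ≤ |A|(|A|+1)/2, i.e. 7 ≤ |A + A| ≤ 10.
Lower bound 2|A|-1 is attained iff A is an arithmetic progression.
Enumerate sums a + a' for a ≤ a' (symmetric, so this suffices):
a = -5: -5+-5=-10, -5+-3=-8, -5+1=-4, -5+3=-2
a = -3: -3+-3=-6, -3+1=-2, -3+3=0
a = 1: 1+1=2, 1+3=4
a = 3: 3+3=6
Distinct sums: {-10, -8, -6, -4, -2, 0, 2, 4, 6}
|A + A| = 9

|A + A| = 9


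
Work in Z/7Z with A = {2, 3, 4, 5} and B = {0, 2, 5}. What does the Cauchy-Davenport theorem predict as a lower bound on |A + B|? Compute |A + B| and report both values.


Cauchy-Davenport: |A + B| ≥ min(p, |A| + |B| - 1) for A, B nonempty in Z/pZ.
|A| = 4, |B| = 3, p = 7.
CD lower bound = min(7, 4 + 3 - 1) = min(7, 6) = 6.
Compute A + B mod 7 directly:
a = 2: 2+0=2, 2+2=4, 2+5=0
a = 3: 3+0=3, 3+2=5, 3+5=1
a = 4: 4+0=4, 4+2=6, 4+5=2
a = 5: 5+0=5, 5+2=0, 5+5=3
A + B = {0, 1, 2, 3, 4, 5, 6}, so |A + B| = 7.
Verify: 7 ≥ 6? Yes ✓.

CD lower bound = 6, actual |A + B| = 7.


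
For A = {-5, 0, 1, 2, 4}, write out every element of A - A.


A - A = {a - a' : a, a' ∈ A}.
Compute a - a' for each ordered pair (a, a'):
a = -5: -5--5=0, -5-0=-5, -5-1=-6, -5-2=-7, -5-4=-9
a = 0: 0--5=5, 0-0=0, 0-1=-1, 0-2=-2, 0-4=-4
a = 1: 1--5=6, 1-0=1, 1-1=0, 1-2=-1, 1-4=-3
a = 2: 2--5=7, 2-0=2, 2-1=1, 2-2=0, 2-4=-2
a = 4: 4--5=9, 4-0=4, 4-1=3, 4-2=2, 4-4=0
Collecting distinct values (and noting 0 appears from a-a):
A - A = {-9, -7, -6, -5, -4, -3, -2, -1, 0, 1, 2, 3, 4, 5, 6, 7, 9}
|A - A| = 17

A - A = {-9, -7, -6, -5, -4, -3, -2, -1, 0, 1, 2, 3, 4, 5, 6, 7, 9}


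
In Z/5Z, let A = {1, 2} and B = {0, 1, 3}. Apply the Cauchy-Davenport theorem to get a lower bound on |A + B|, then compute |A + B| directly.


Cauchy-Davenport: |A + B| ≥ min(p, |A| + |B| - 1) for A, B nonempty in Z/pZ.
|A| = 2, |B| = 3, p = 5.
CD lower bound = min(5, 2 + 3 - 1) = min(5, 4) = 4.
Compute A + B mod 5 directly:
a = 1: 1+0=1, 1+1=2, 1+3=4
a = 2: 2+0=2, 2+1=3, 2+3=0
A + B = {0, 1, 2, 3, 4}, so |A + B| = 5.
Verify: 5 ≥ 4? Yes ✓.

CD lower bound = 4, actual |A + B| = 5.


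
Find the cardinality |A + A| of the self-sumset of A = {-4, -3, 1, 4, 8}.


A + A = {a + a' : a, a' ∈ A}; |A| = 5.
General bounds: 2|A| - 1 ≤ |A + A| ≤ |A|(|A|+1)/2, i.e. 9 ≤ |A + A| ≤ 15.
Lower bound 2|A|-1 is attained iff A is an arithmetic progression.
Enumerate sums a + a' for a ≤ a' (symmetric, so this suffices):
a = -4: -4+-4=-8, -4+-3=-7, -4+1=-3, -4+4=0, -4+8=4
a = -3: -3+-3=-6, -3+1=-2, -3+4=1, -3+8=5
a = 1: 1+1=2, 1+4=5, 1+8=9
a = 4: 4+4=8, 4+8=12
a = 8: 8+8=16
Distinct sums: {-8, -7, -6, -3, -2, 0, 1, 2, 4, 5, 8, 9, 12, 16}
|A + A| = 14

|A + A| = 14


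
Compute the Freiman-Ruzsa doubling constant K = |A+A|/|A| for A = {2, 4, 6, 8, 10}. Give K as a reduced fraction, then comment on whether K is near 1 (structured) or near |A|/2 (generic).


|A| = 5.
Compute A + A by enumerating all 25 pairs.
A + A = {4, 6, 8, 10, 12, 14, 16, 18, 20}, so |A + A| = 9.
K = |A + A| / |A| = 9/5 (already in lowest terms) ≈ 1.8000.
Reference: AP of size 5 gives K = 9/5 ≈ 1.8000; a fully generic set of size 5 gives K ≈ 3.0000.

|A| = 5, |A + A| = 9, K = 9/5.


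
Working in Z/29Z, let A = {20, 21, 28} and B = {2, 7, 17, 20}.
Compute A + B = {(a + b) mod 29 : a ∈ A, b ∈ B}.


Work in Z/29Z: reduce every sum a + b modulo 29.
Enumerate all 12 pairs:
a = 20: 20+2=22, 20+7=27, 20+17=8, 20+20=11
a = 21: 21+2=23, 21+7=28, 21+17=9, 21+20=12
a = 28: 28+2=1, 28+7=6, 28+17=16, 28+20=19
Distinct residues collected: {1, 6, 8, 9, 11, 12, 16, 19, 22, 23, 27, 28}
|A + B| = 12 (out of 29 total residues).

A + B = {1, 6, 8, 9, 11, 12, 16, 19, 22, 23, 27, 28}


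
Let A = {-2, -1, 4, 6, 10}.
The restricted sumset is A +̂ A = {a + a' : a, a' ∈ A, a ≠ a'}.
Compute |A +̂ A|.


Restricted sumset: A +̂ A = {a + a' : a ∈ A, a' ∈ A, a ≠ a'}.
Equivalently, take A + A and drop any sum 2a that is achievable ONLY as a + a for a ∈ A (i.e. sums representable only with equal summands).
Enumerate pairs (a, a') with a < a' (symmetric, so each unordered pair gives one sum; this covers all a ≠ a'):
  -2 + -1 = -3
  -2 + 4 = 2
  -2 + 6 = 4
  -2 + 10 = 8
  -1 + 4 = 3
  -1 + 6 = 5
  -1 + 10 = 9
  4 + 6 = 10
  4 + 10 = 14
  6 + 10 = 16
Collected distinct sums: {-3, 2, 3, 4, 5, 8, 9, 10, 14, 16}
|A +̂ A| = 10
(Reference bound: |A +̂ A| ≥ 2|A| - 3 for |A| ≥ 2, with |A| = 5 giving ≥ 7.)

|A +̂ A| = 10


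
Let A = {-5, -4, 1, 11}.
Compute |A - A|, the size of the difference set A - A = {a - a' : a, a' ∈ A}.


A - A = {a - a' : a, a' ∈ A}; |A| = 4.
Bounds: 2|A|-1 ≤ |A - A| ≤ |A|² - |A| + 1, i.e. 7 ≤ |A - A| ≤ 13.
Note: 0 ∈ A - A always (from a - a). The set is symmetric: if d ∈ A - A then -d ∈ A - A.
Enumerate nonzero differences d = a - a' with a > a' (then include -d):
Positive differences: {1, 5, 6, 10, 15, 16}
Full difference set: {0} ∪ (positive diffs) ∪ (negative diffs).
|A - A| = 1 + 2·6 = 13 (matches direct enumeration: 13).

|A - A| = 13


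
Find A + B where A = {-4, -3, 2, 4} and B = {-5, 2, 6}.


A + B = {a + b : a ∈ A, b ∈ B}.
Enumerate all |A|·|B| = 4·3 = 12 pairs (a, b) and collect distinct sums.
a = -4: -4+-5=-9, -4+2=-2, -4+6=2
a = -3: -3+-5=-8, -3+2=-1, -3+6=3
a = 2: 2+-5=-3, 2+2=4, 2+6=8
a = 4: 4+-5=-1, 4+2=6, 4+6=10
Collecting distinct sums: A + B = {-9, -8, -3, -2, -1, 2, 3, 4, 6, 8, 10}
|A + B| = 11

A + B = {-9, -8, -3, -2, -1, 2, 3, 4, 6, 8, 10}


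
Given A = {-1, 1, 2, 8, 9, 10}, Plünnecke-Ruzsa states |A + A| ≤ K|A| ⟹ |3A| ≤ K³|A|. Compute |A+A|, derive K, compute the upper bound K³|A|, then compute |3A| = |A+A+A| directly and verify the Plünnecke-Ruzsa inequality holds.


|A| = 6.
Step 1: Compute A + A by enumerating all 36 pairs.
A + A = {-2, 0, 1, 2, 3, 4, 7, 8, 9, 10, 11, 12, 16, 17, 18, 19, 20}, so |A + A| = 17.
Step 2: Doubling constant K = |A + A|/|A| = 17/6 = 17/6 ≈ 2.8333.
Step 3: Plünnecke-Ruzsa gives |3A| ≤ K³·|A| = (2.8333)³ · 6 ≈ 136.4722.
Step 4: Compute 3A = A + A + A directly by enumerating all triples (a,b,c) ∈ A³; |3A| = 32.
Step 5: Check 32 ≤ 136.4722? Yes ✓.

K = 17/6, Plünnecke-Ruzsa bound K³|A| ≈ 136.4722, |3A| = 32, inequality holds.


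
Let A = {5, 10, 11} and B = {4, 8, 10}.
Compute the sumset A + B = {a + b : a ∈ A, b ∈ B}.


A + B = {a + b : a ∈ A, b ∈ B}.
Enumerate all |A|·|B| = 3·3 = 9 pairs (a, b) and collect distinct sums.
a = 5: 5+4=9, 5+8=13, 5+10=15
a = 10: 10+4=14, 10+8=18, 10+10=20
a = 11: 11+4=15, 11+8=19, 11+10=21
Collecting distinct sums: A + B = {9, 13, 14, 15, 18, 19, 20, 21}
|A + B| = 8

A + B = {9, 13, 14, 15, 18, 19, 20, 21}


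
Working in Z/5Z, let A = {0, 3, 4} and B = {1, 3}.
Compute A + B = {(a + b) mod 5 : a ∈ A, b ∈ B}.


Work in Z/5Z: reduce every sum a + b modulo 5.
Enumerate all 6 pairs:
a = 0: 0+1=1, 0+3=3
a = 3: 3+1=4, 3+3=1
a = 4: 4+1=0, 4+3=2
Distinct residues collected: {0, 1, 2, 3, 4}
|A + B| = 5 (out of 5 total residues).

A + B = {0, 1, 2, 3, 4}


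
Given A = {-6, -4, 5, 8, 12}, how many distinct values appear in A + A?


A + A = {a + a' : a, a' ∈ A}; |A| = 5.
General bounds: 2|A| - 1 ≤ |A + A| ≤ |A|(|A|+1)/2, i.e. 9 ≤ |A + A| ≤ 15.
Lower bound 2|A|-1 is attained iff A is an arithmetic progression.
Enumerate sums a + a' for a ≤ a' (symmetric, so this suffices):
a = -6: -6+-6=-12, -6+-4=-10, -6+5=-1, -6+8=2, -6+12=6
a = -4: -4+-4=-8, -4+5=1, -4+8=4, -4+12=8
a = 5: 5+5=10, 5+8=13, 5+12=17
a = 8: 8+8=16, 8+12=20
a = 12: 12+12=24
Distinct sums: {-12, -10, -8, -1, 1, 2, 4, 6, 8, 10, 13, 16, 17, 20, 24}
|A + A| = 15

|A + A| = 15


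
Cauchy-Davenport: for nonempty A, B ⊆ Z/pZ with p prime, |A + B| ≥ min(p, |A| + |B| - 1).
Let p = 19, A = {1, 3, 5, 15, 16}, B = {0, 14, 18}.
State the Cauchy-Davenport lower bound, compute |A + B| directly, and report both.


Cauchy-Davenport: |A + B| ≥ min(p, |A| + |B| - 1) for A, B nonempty in Z/pZ.
|A| = 5, |B| = 3, p = 19.
CD lower bound = min(19, 5 + 3 - 1) = min(19, 7) = 7.
Compute A + B mod 19 directly:
a = 1: 1+0=1, 1+14=15, 1+18=0
a = 3: 3+0=3, 3+14=17, 3+18=2
a = 5: 5+0=5, 5+14=0, 5+18=4
a = 15: 15+0=15, 15+14=10, 15+18=14
a = 16: 16+0=16, 16+14=11, 16+18=15
A + B = {0, 1, 2, 3, 4, 5, 10, 11, 14, 15, 16, 17}, so |A + B| = 12.
Verify: 12 ≥ 7? Yes ✓.

CD lower bound = 7, actual |A + B| = 12.


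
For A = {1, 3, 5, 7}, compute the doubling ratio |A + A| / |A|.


|A| = 4.
Compute A + A by enumerating all 16 pairs.
A + A = {2, 4, 6, 8, 10, 12, 14}, so |A + A| = 7.
K = |A + A| / |A| = 7/4 (already in lowest terms) ≈ 1.7500.
Reference: AP of size 4 gives K = 7/4 ≈ 1.7500; a fully generic set of size 4 gives K ≈ 2.5000.

|A| = 4, |A + A| = 7, K = 7/4.


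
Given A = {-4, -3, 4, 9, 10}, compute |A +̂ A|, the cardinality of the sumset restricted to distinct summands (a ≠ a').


Restricted sumset: A +̂ A = {a + a' : a ∈ A, a' ∈ A, a ≠ a'}.
Equivalently, take A + A and drop any sum 2a that is achievable ONLY as a + a for a ∈ A (i.e. sums representable only with equal summands).
Enumerate pairs (a, a') with a < a' (symmetric, so each unordered pair gives one sum; this covers all a ≠ a'):
  -4 + -3 = -7
  -4 + 4 = 0
  -4 + 9 = 5
  -4 + 10 = 6
  -3 + 4 = 1
  -3 + 9 = 6
  -3 + 10 = 7
  4 + 9 = 13
  4 + 10 = 14
  9 + 10 = 19
Collected distinct sums: {-7, 0, 1, 5, 6, 7, 13, 14, 19}
|A +̂ A| = 9
(Reference bound: |A +̂ A| ≥ 2|A| - 3 for |A| ≥ 2, with |A| = 5 giving ≥ 7.)

|A +̂ A| = 9


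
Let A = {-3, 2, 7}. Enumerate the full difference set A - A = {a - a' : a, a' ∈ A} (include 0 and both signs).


A - A = {a - a' : a, a' ∈ A}.
Compute a - a' for each ordered pair (a, a'):
a = -3: -3--3=0, -3-2=-5, -3-7=-10
a = 2: 2--3=5, 2-2=0, 2-7=-5
a = 7: 7--3=10, 7-2=5, 7-7=0
Collecting distinct values (and noting 0 appears from a-a):
A - A = {-10, -5, 0, 5, 10}
|A - A| = 5

A - A = {-10, -5, 0, 5, 10}


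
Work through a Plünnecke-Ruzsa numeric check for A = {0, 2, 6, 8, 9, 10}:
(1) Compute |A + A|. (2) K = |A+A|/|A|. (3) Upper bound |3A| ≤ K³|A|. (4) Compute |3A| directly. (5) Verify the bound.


|A| = 6.
Step 1: Compute A + A by enumerating all 36 pairs.
A + A = {0, 2, 4, 6, 8, 9, 10, 11, 12, 14, 15, 16, 17, 18, 19, 20}, so |A + A| = 16.
Step 2: Doubling constant K = |A + A|/|A| = 16/6 = 16/6 ≈ 2.6667.
Step 3: Plünnecke-Ruzsa gives |3A| ≤ K³·|A| = (2.6667)³ · 6 ≈ 113.7778.
Step 4: Compute 3A = A + A + A directly by enumerating all triples (a,b,c) ∈ A³; |3A| = 27.
Step 5: Check 27 ≤ 113.7778? Yes ✓.

K = 16/6, Plünnecke-Ruzsa bound K³|A| ≈ 113.7778, |3A| = 27, inequality holds.


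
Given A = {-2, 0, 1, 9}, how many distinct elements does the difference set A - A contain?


A - A = {a - a' : a, a' ∈ A}; |A| = 4.
Bounds: 2|A|-1 ≤ |A - A| ≤ |A|² - |A| + 1, i.e. 7 ≤ |A - A| ≤ 13.
Note: 0 ∈ A - A always (from a - a). The set is symmetric: if d ∈ A - A then -d ∈ A - A.
Enumerate nonzero differences d = a - a' with a > a' (then include -d):
Positive differences: {1, 2, 3, 8, 9, 11}
Full difference set: {0} ∪ (positive diffs) ∪ (negative diffs).
|A - A| = 1 + 2·6 = 13 (matches direct enumeration: 13).

|A - A| = 13


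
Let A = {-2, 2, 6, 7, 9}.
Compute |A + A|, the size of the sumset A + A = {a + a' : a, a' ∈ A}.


A + A = {a + a' : a, a' ∈ A}; |A| = 5.
General bounds: 2|A| - 1 ≤ |A + A| ≤ |A|(|A|+1)/2, i.e. 9 ≤ |A + A| ≤ 15.
Lower bound 2|A|-1 is attained iff A is an arithmetic progression.
Enumerate sums a + a' for a ≤ a' (symmetric, so this suffices):
a = -2: -2+-2=-4, -2+2=0, -2+6=4, -2+7=5, -2+9=7
a = 2: 2+2=4, 2+6=8, 2+7=9, 2+9=11
a = 6: 6+6=12, 6+7=13, 6+9=15
a = 7: 7+7=14, 7+9=16
a = 9: 9+9=18
Distinct sums: {-4, 0, 4, 5, 7, 8, 9, 11, 12, 13, 14, 15, 16, 18}
|A + A| = 14

|A + A| = 14


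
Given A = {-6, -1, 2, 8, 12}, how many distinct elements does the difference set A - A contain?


A - A = {a - a' : a, a' ∈ A}; |A| = 5.
Bounds: 2|A|-1 ≤ |A - A| ≤ |A|² - |A| + 1, i.e. 9 ≤ |A - A| ≤ 21.
Note: 0 ∈ A - A always (from a - a). The set is symmetric: if d ∈ A - A then -d ∈ A - A.
Enumerate nonzero differences d = a - a' with a > a' (then include -d):
Positive differences: {3, 4, 5, 6, 8, 9, 10, 13, 14, 18}
Full difference set: {0} ∪ (positive diffs) ∪ (negative diffs).
|A - A| = 1 + 2·10 = 21 (matches direct enumeration: 21).

|A - A| = 21


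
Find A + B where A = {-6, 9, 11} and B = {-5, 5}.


A + B = {a + b : a ∈ A, b ∈ B}.
Enumerate all |A|·|B| = 3·2 = 6 pairs (a, b) and collect distinct sums.
a = -6: -6+-5=-11, -6+5=-1
a = 9: 9+-5=4, 9+5=14
a = 11: 11+-5=6, 11+5=16
Collecting distinct sums: A + B = {-11, -1, 4, 6, 14, 16}
|A + B| = 6

A + B = {-11, -1, 4, 6, 14, 16}


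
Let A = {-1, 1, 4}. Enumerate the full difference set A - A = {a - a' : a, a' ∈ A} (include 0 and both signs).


A - A = {a - a' : a, a' ∈ A}.
Compute a - a' for each ordered pair (a, a'):
a = -1: -1--1=0, -1-1=-2, -1-4=-5
a = 1: 1--1=2, 1-1=0, 1-4=-3
a = 4: 4--1=5, 4-1=3, 4-4=0
Collecting distinct values (and noting 0 appears from a-a):
A - A = {-5, -3, -2, 0, 2, 3, 5}
|A - A| = 7

A - A = {-5, -3, -2, 0, 2, 3, 5}


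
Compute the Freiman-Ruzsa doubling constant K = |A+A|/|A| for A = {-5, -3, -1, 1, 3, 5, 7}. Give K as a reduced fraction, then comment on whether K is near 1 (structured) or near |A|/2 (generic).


|A| = 7.
Compute A + A by enumerating all 49 pairs.
A + A = {-10, -8, -6, -4, -2, 0, 2, 4, 6, 8, 10, 12, 14}, so |A + A| = 13.
K = |A + A| / |A| = 13/7 (already in lowest terms) ≈ 1.8571.
Reference: AP of size 7 gives K = 13/7 ≈ 1.8571; a fully generic set of size 7 gives K ≈ 4.0000.

|A| = 7, |A + A| = 13, K = 13/7.


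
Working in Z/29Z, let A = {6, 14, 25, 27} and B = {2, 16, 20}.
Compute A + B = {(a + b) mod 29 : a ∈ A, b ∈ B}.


Work in Z/29Z: reduce every sum a + b modulo 29.
Enumerate all 12 pairs:
a = 6: 6+2=8, 6+16=22, 6+20=26
a = 14: 14+2=16, 14+16=1, 14+20=5
a = 25: 25+2=27, 25+16=12, 25+20=16
a = 27: 27+2=0, 27+16=14, 27+20=18
Distinct residues collected: {0, 1, 5, 8, 12, 14, 16, 18, 22, 26, 27}
|A + B| = 11 (out of 29 total residues).

A + B = {0, 1, 5, 8, 12, 14, 16, 18, 22, 26, 27}


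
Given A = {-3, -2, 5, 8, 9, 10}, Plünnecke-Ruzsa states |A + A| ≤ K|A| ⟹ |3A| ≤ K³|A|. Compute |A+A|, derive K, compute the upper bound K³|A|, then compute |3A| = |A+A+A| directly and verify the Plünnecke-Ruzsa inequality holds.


|A| = 6.
Step 1: Compute A + A by enumerating all 36 pairs.
A + A = {-6, -5, -4, 2, 3, 5, 6, 7, 8, 10, 13, 14, 15, 16, 17, 18, 19, 20}, so |A + A| = 18.
Step 2: Doubling constant K = |A + A|/|A| = 18/6 = 18/6 ≈ 3.0000.
Step 3: Plünnecke-Ruzsa gives |3A| ≤ K³·|A| = (3.0000)³ · 6 ≈ 162.0000.
Step 4: Compute 3A = A + A + A directly by enumerating all triples (a,b,c) ∈ A³; |3A| = 35.
Step 5: Check 35 ≤ 162.0000? Yes ✓.

K = 18/6, Plünnecke-Ruzsa bound K³|A| ≈ 162.0000, |3A| = 35, inequality holds.


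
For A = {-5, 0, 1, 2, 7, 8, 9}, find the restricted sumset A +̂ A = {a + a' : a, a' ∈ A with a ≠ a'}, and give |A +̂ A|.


Restricted sumset: A +̂ A = {a + a' : a ∈ A, a' ∈ A, a ≠ a'}.
Equivalently, take A + A and drop any sum 2a that is achievable ONLY as a + a for a ∈ A (i.e. sums representable only with equal summands).
Enumerate pairs (a, a') with a < a' (symmetric, so each unordered pair gives one sum; this covers all a ≠ a'):
  -5 + 0 = -5
  -5 + 1 = -4
  -5 + 2 = -3
  -5 + 7 = 2
  -5 + 8 = 3
  -5 + 9 = 4
  0 + 1 = 1
  0 + 2 = 2
  0 + 7 = 7
  0 + 8 = 8
  0 + 9 = 9
  1 + 2 = 3
  1 + 7 = 8
  1 + 8 = 9
  1 + 9 = 10
  2 + 7 = 9
  2 + 8 = 10
  2 + 9 = 11
  7 + 8 = 15
  7 + 9 = 16
  8 + 9 = 17
Collected distinct sums: {-5, -4, -3, 1, 2, 3, 4, 7, 8, 9, 10, 11, 15, 16, 17}
|A +̂ A| = 15
(Reference bound: |A +̂ A| ≥ 2|A| - 3 for |A| ≥ 2, with |A| = 7 giving ≥ 11.)

|A +̂ A| = 15


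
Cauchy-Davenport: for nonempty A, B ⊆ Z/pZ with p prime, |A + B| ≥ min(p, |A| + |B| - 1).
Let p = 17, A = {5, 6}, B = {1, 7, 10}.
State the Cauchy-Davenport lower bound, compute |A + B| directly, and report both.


Cauchy-Davenport: |A + B| ≥ min(p, |A| + |B| - 1) for A, B nonempty in Z/pZ.
|A| = 2, |B| = 3, p = 17.
CD lower bound = min(17, 2 + 3 - 1) = min(17, 4) = 4.
Compute A + B mod 17 directly:
a = 5: 5+1=6, 5+7=12, 5+10=15
a = 6: 6+1=7, 6+7=13, 6+10=16
A + B = {6, 7, 12, 13, 15, 16}, so |A + B| = 6.
Verify: 6 ≥ 4? Yes ✓.

CD lower bound = 4, actual |A + B| = 6.


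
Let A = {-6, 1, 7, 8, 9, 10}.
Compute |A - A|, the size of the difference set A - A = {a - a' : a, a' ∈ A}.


A - A = {a - a' : a, a' ∈ A}; |A| = 6.
Bounds: 2|A|-1 ≤ |A - A| ≤ |A|² - |A| + 1, i.e. 11 ≤ |A - A| ≤ 31.
Note: 0 ∈ A - A always (from a - a). The set is symmetric: if d ∈ A - A then -d ∈ A - A.
Enumerate nonzero differences d = a - a' with a > a' (then include -d):
Positive differences: {1, 2, 3, 6, 7, 8, 9, 13, 14, 15, 16}
Full difference set: {0} ∪ (positive diffs) ∪ (negative diffs).
|A - A| = 1 + 2·11 = 23 (matches direct enumeration: 23).

|A - A| = 23


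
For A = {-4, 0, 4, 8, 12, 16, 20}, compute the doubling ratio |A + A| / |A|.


|A| = 7.
Compute A + A by enumerating all 49 pairs.
A + A = {-8, -4, 0, 4, 8, 12, 16, 20, 24, 28, 32, 36, 40}, so |A + A| = 13.
K = |A + A| / |A| = 13/7 (already in lowest terms) ≈ 1.8571.
Reference: AP of size 7 gives K = 13/7 ≈ 1.8571; a fully generic set of size 7 gives K ≈ 4.0000.

|A| = 7, |A + A| = 13, K = 13/7.


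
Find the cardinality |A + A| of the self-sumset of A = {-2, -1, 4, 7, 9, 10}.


A + A = {a + a' : a, a' ∈ A}; |A| = 6.
General bounds: 2|A| - 1 ≤ |A + A| ≤ |A|(|A|+1)/2, i.e. 11 ≤ |A + A| ≤ 21.
Lower bound 2|A|-1 is attained iff A is an arithmetic progression.
Enumerate sums a + a' for a ≤ a' (symmetric, so this suffices):
a = -2: -2+-2=-4, -2+-1=-3, -2+4=2, -2+7=5, -2+9=7, -2+10=8
a = -1: -1+-1=-2, -1+4=3, -1+7=6, -1+9=8, -1+10=9
a = 4: 4+4=8, 4+7=11, 4+9=13, 4+10=14
a = 7: 7+7=14, 7+9=16, 7+10=17
a = 9: 9+9=18, 9+10=19
a = 10: 10+10=20
Distinct sums: {-4, -3, -2, 2, 3, 5, 6, 7, 8, 9, 11, 13, 14, 16, 17, 18, 19, 20}
|A + A| = 18

|A + A| = 18


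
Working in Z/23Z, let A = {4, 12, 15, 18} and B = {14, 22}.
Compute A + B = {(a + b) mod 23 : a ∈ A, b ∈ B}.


Work in Z/23Z: reduce every sum a + b modulo 23.
Enumerate all 8 pairs:
a = 4: 4+14=18, 4+22=3
a = 12: 12+14=3, 12+22=11
a = 15: 15+14=6, 15+22=14
a = 18: 18+14=9, 18+22=17
Distinct residues collected: {3, 6, 9, 11, 14, 17, 18}
|A + B| = 7 (out of 23 total residues).

A + B = {3, 6, 9, 11, 14, 17, 18}


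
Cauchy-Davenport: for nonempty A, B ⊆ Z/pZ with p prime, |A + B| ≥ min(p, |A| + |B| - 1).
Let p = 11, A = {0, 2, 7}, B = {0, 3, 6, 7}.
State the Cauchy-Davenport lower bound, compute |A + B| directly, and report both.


Cauchy-Davenport: |A + B| ≥ min(p, |A| + |B| - 1) for A, B nonempty in Z/pZ.
|A| = 3, |B| = 4, p = 11.
CD lower bound = min(11, 3 + 4 - 1) = min(11, 6) = 6.
Compute A + B mod 11 directly:
a = 0: 0+0=0, 0+3=3, 0+6=6, 0+7=7
a = 2: 2+0=2, 2+3=5, 2+6=8, 2+7=9
a = 7: 7+0=7, 7+3=10, 7+6=2, 7+7=3
A + B = {0, 2, 3, 5, 6, 7, 8, 9, 10}, so |A + B| = 9.
Verify: 9 ≥ 6? Yes ✓.

CD lower bound = 6, actual |A + B| = 9.


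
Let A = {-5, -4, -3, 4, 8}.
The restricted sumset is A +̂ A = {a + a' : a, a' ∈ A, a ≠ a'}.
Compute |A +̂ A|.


Restricted sumset: A +̂ A = {a + a' : a ∈ A, a' ∈ A, a ≠ a'}.
Equivalently, take A + A and drop any sum 2a that is achievable ONLY as a + a for a ∈ A (i.e. sums representable only with equal summands).
Enumerate pairs (a, a') with a < a' (symmetric, so each unordered pair gives one sum; this covers all a ≠ a'):
  -5 + -4 = -9
  -5 + -3 = -8
  -5 + 4 = -1
  -5 + 8 = 3
  -4 + -3 = -7
  -4 + 4 = 0
  -4 + 8 = 4
  -3 + 4 = 1
  -3 + 8 = 5
  4 + 8 = 12
Collected distinct sums: {-9, -8, -7, -1, 0, 1, 3, 4, 5, 12}
|A +̂ A| = 10
(Reference bound: |A +̂ A| ≥ 2|A| - 3 for |A| ≥ 2, with |A| = 5 giving ≥ 7.)

|A +̂ A| = 10


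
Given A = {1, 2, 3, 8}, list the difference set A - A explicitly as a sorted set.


A - A = {a - a' : a, a' ∈ A}.
Compute a - a' for each ordered pair (a, a'):
a = 1: 1-1=0, 1-2=-1, 1-3=-2, 1-8=-7
a = 2: 2-1=1, 2-2=0, 2-3=-1, 2-8=-6
a = 3: 3-1=2, 3-2=1, 3-3=0, 3-8=-5
a = 8: 8-1=7, 8-2=6, 8-3=5, 8-8=0
Collecting distinct values (and noting 0 appears from a-a):
A - A = {-7, -6, -5, -2, -1, 0, 1, 2, 5, 6, 7}
|A - A| = 11

A - A = {-7, -6, -5, -2, -1, 0, 1, 2, 5, 6, 7}


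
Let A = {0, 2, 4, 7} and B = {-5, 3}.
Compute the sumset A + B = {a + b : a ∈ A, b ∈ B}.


A + B = {a + b : a ∈ A, b ∈ B}.
Enumerate all |A|·|B| = 4·2 = 8 pairs (a, b) and collect distinct sums.
a = 0: 0+-5=-5, 0+3=3
a = 2: 2+-5=-3, 2+3=5
a = 4: 4+-5=-1, 4+3=7
a = 7: 7+-5=2, 7+3=10
Collecting distinct sums: A + B = {-5, -3, -1, 2, 3, 5, 7, 10}
|A + B| = 8

A + B = {-5, -3, -1, 2, 3, 5, 7, 10}


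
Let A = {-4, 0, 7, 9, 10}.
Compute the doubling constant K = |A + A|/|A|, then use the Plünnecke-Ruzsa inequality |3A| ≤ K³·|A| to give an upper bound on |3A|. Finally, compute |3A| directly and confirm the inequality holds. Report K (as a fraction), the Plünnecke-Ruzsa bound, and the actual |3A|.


|A| = 5.
Step 1: Compute A + A by enumerating all 25 pairs.
A + A = {-8, -4, 0, 3, 5, 6, 7, 9, 10, 14, 16, 17, 18, 19, 20}, so |A + A| = 15.
Step 2: Doubling constant K = |A + A|/|A| = 15/5 = 15/5 ≈ 3.0000.
Step 3: Plünnecke-Ruzsa gives |3A| ≤ K³·|A| = (3.0000)³ · 5 ≈ 135.0000.
Step 4: Compute 3A = A + A + A directly by enumerating all triples (a,b,c) ∈ A³; |3A| = 31.
Step 5: Check 31 ≤ 135.0000? Yes ✓.

K = 15/5, Plünnecke-Ruzsa bound K³|A| ≈ 135.0000, |3A| = 31, inequality holds.


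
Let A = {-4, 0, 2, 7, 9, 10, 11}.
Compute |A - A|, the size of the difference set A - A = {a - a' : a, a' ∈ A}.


A - A = {a - a' : a, a' ∈ A}; |A| = 7.
Bounds: 2|A|-1 ≤ |A - A| ≤ |A|² - |A| + 1, i.e. 13 ≤ |A - A| ≤ 43.
Note: 0 ∈ A - A always (from a - a). The set is symmetric: if d ∈ A - A then -d ∈ A - A.
Enumerate nonzero differences d = a - a' with a > a' (then include -d):
Positive differences: {1, 2, 3, 4, 5, 6, 7, 8, 9, 10, 11, 13, 14, 15}
Full difference set: {0} ∪ (positive diffs) ∪ (negative diffs).
|A - A| = 1 + 2·14 = 29 (matches direct enumeration: 29).

|A - A| = 29


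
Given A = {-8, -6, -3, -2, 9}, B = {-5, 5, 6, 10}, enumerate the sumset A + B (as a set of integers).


A + B = {a + b : a ∈ A, b ∈ B}.
Enumerate all |A|·|B| = 5·4 = 20 pairs (a, b) and collect distinct sums.
a = -8: -8+-5=-13, -8+5=-3, -8+6=-2, -8+10=2
a = -6: -6+-5=-11, -6+5=-1, -6+6=0, -6+10=4
a = -3: -3+-5=-8, -3+5=2, -3+6=3, -3+10=7
a = -2: -2+-5=-7, -2+5=3, -2+6=4, -2+10=8
a = 9: 9+-5=4, 9+5=14, 9+6=15, 9+10=19
Collecting distinct sums: A + B = {-13, -11, -8, -7, -3, -2, -1, 0, 2, 3, 4, 7, 8, 14, 15, 19}
|A + B| = 16

A + B = {-13, -11, -8, -7, -3, -2, -1, 0, 2, 3, 4, 7, 8, 14, 15, 19}


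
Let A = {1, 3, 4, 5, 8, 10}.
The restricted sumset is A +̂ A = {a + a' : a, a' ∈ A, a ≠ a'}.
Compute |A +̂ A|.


Restricted sumset: A +̂ A = {a + a' : a ∈ A, a' ∈ A, a ≠ a'}.
Equivalently, take A + A and drop any sum 2a that is achievable ONLY as a + a for a ∈ A (i.e. sums representable only with equal summands).
Enumerate pairs (a, a') with a < a' (symmetric, so each unordered pair gives one sum; this covers all a ≠ a'):
  1 + 3 = 4
  1 + 4 = 5
  1 + 5 = 6
  1 + 8 = 9
  1 + 10 = 11
  3 + 4 = 7
  3 + 5 = 8
  3 + 8 = 11
  3 + 10 = 13
  4 + 5 = 9
  4 + 8 = 12
  4 + 10 = 14
  5 + 8 = 13
  5 + 10 = 15
  8 + 10 = 18
Collected distinct sums: {4, 5, 6, 7, 8, 9, 11, 12, 13, 14, 15, 18}
|A +̂ A| = 12
(Reference bound: |A +̂ A| ≥ 2|A| - 3 for |A| ≥ 2, with |A| = 6 giving ≥ 9.)

|A +̂ A| = 12
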